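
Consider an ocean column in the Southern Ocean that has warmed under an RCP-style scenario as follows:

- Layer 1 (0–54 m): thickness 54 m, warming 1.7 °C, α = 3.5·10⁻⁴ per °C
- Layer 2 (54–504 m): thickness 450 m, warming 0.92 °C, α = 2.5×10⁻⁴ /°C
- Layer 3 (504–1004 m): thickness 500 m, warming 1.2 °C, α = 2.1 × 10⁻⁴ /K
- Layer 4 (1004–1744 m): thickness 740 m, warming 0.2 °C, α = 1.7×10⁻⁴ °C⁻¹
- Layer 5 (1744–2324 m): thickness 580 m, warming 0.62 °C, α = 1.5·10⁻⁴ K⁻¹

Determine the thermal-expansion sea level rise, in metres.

0.34 m

Layer 1: 54 × 3.5×10⁻⁴ × 1.7 = 0.03213 m
450 × 0.92 × 2.5×10⁻⁴ = 0.10350 m
2.1×10⁻⁴ × 500 × 1.2 = 0.12600 m
Layer 4: 1.7×10⁻⁴ × 740 × 0.2 = 0.02516 m
0.62 × 1.5×10⁻⁴ × 580 = 0.05394 m
Δh = 0.03213 + 0.10350 + 0.12600 + 0.02516 + 0.05394 = 0.34073 m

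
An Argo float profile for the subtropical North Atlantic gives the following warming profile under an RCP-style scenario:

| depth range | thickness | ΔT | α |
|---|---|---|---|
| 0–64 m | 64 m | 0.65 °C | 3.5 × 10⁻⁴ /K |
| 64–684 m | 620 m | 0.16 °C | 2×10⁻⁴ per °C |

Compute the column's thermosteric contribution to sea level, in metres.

0.0344 m

64 × 3.5×10⁻⁴ × 0.65 = 0.01456 m
64–684 m: 2×10⁻⁴ × 620 × 0.16 = 0.01984 m
Δh = 0.01456 + 0.01984 = 0.03440 m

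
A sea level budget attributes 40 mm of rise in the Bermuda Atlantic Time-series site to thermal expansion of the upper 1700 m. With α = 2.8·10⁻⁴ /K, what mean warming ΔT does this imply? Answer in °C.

ΔT = Δh/(αH) = 0.04 / (2.8×10⁻⁴ × 1700) ≈ 0.08403 °C

ΔT ≈ 0.0840 °C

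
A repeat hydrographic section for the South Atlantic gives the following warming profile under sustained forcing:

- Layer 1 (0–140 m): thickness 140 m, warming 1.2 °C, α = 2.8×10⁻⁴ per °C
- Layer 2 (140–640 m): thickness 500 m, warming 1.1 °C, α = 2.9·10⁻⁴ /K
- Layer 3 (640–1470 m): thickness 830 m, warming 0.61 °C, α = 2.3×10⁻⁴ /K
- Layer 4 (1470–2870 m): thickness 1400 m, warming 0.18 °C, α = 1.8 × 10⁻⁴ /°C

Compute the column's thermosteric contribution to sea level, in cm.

0–140 m: 1.2 × 2.8×10⁻⁴ × 140 = 0.04704 m
Layer 2: 500 × 2.9×10⁻⁴ × 1.1 = 0.15950 m
Layer 3: 830 × 2.3×10⁻⁴ × 0.61 = 0.116449 m
Layer 4: 0.18 × 1.8×10⁻⁴ × 1400 = 0.04536 m
Δh = 0.04704 + 0.15950 + 0.116449 + 0.04536 = 0.368349 m

36.8 cm of thermosteric rise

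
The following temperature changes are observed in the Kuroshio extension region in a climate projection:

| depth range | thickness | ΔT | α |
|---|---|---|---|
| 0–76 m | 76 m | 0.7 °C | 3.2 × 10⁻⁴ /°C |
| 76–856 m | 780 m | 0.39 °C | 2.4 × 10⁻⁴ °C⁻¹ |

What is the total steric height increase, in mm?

about 90.0 mm

Layer 1: 76 × 0.7 × 3.2×10⁻⁴ = 0.017024 m
Layer 2: 780 × 0.39 × 2.4×10⁻⁴ = 0.073008 m
Δh = 0.017024 + 0.073008 = 0.090032 m ≈ 90.0 mm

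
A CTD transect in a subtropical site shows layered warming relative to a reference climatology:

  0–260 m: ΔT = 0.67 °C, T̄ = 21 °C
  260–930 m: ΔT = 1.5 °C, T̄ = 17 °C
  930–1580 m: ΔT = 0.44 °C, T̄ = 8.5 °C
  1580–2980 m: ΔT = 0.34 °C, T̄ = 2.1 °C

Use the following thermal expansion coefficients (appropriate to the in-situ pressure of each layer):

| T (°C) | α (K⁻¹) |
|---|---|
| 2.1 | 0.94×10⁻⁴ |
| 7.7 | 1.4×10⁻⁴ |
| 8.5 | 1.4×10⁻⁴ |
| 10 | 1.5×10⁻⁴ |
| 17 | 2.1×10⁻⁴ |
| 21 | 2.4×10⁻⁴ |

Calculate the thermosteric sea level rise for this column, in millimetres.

Δh = 338 mm

Layer 1 at 21 °C → α = 2.4×10⁻⁴ K⁻¹
Layer 2 at 17 °C → α = 2.1×10⁻⁴ K⁻¹
Layer 3 at 8.5 °C → α = 1.4×10⁻⁴ K⁻¹
Layer 4 at 2.1 °C → α = 0.94×10⁻⁴ K⁻¹
Layer 1: 0.67 × 2.4×10⁻⁴ × 260 = 0.041808 m
260–930 m: 2.1×10⁻⁴ × 1.5 × 670 = 0.21105 m
930–1580 m: 650 × 0.44 × 1.4×10⁻⁴ = 0.04004 m
0.34 × 1400 × 0.94×10⁻⁴ = 0.044744 m
Δh = 0.041808 + 0.21105 + 0.04004 + 0.044744 = 0.337642 m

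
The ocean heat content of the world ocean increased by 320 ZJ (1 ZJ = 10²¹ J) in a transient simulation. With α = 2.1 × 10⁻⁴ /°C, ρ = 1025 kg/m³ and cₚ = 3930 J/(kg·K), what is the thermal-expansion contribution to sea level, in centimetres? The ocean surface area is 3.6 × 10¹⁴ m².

4.6 cm

Per unit area: Q = 320×10²¹ / (3.6×10¹⁴) ≈ 8.889×10⁸ J/m²
Δh = αQ/(ρcₚ) = 2.1×10⁻⁴ × 8.889×10⁸ / (1025 × 3930) ≈ 0.04634 m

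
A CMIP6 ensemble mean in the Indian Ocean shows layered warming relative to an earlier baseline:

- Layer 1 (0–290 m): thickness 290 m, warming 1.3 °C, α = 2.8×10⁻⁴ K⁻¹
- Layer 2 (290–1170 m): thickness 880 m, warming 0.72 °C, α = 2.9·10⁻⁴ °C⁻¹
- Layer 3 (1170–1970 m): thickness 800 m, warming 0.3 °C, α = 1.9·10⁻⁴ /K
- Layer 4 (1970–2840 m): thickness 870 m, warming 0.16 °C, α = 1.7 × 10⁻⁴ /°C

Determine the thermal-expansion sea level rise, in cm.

0–290 m: 290 × 2.8×10⁻⁴ × 1.3 = 0.10556 m
2.9×10⁻⁴ × 0.72 × 880 = 0.183744 m
Layer 3: 1.9×10⁻⁴ × 0.3 × 800 = 0.04560 m
1.7×10⁻⁴ × 870 × 0.16 = 0.023664 m
Δh = 0.10556 + 0.183744 + 0.04560 + 0.023664 = 0.358568 m

Δh ≈ 35.9 cm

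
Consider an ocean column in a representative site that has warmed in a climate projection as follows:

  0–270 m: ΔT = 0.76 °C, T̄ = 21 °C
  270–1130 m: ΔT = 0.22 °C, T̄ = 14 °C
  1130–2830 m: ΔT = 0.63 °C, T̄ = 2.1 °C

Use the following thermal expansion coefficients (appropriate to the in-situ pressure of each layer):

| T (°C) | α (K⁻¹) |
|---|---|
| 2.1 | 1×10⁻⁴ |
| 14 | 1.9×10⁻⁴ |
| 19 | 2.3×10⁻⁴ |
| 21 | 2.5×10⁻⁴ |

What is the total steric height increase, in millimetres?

Δh ≈ 194 mm

Layer 1 at 21 °C → α = 2.5×10⁻⁴ K⁻¹
Layer 2 at 14 °C → α = 1.9×10⁻⁴ K⁻¹
Layer 3 at 2.1 °C → α = 1×10⁻⁴ K⁻¹
2.5×10⁻⁴ × 0.76 × 270 = 0.05130 m
270–1130 m: 860 × 1.9×10⁻⁴ × 0.22 = 0.035948 m
1130–2830 m: 1700 × 0.63 × 1×10⁻⁴ = 0.10710 m
Δh = 0.05130 + 0.035948 + 0.10710 = 0.194348 m ≈ 194 mm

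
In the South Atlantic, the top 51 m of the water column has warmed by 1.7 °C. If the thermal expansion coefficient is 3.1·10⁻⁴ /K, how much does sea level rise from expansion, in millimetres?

about 26.9 mm

Δh = αΔT·H = 3.1×10⁻⁴ × 1.7 × 51 = 0.026877 m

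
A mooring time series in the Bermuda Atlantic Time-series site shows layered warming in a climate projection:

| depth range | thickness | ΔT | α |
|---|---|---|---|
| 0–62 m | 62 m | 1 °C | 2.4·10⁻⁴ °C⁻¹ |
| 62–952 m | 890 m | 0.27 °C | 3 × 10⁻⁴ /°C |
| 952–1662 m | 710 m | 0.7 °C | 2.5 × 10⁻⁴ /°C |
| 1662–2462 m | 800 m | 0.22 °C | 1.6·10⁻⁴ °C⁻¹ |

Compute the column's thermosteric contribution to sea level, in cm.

Layer 1: 62 × 2.4×10⁻⁴ × 1 = 0.01488 m
0.27 × 3×10⁻⁴ × 890 = 0.07209 m
Layer 3: 2.5×10⁻⁴ × 0.7 × 710 = 0.12425 m
0.22 × 800 × 1.6×10⁻⁴ = 0.02816 m
Δh = 0.01488 + 0.07209 + 0.12425 + 0.02816 = 0.23938 m ≈ 24 cm

Δh ≈ 24 cm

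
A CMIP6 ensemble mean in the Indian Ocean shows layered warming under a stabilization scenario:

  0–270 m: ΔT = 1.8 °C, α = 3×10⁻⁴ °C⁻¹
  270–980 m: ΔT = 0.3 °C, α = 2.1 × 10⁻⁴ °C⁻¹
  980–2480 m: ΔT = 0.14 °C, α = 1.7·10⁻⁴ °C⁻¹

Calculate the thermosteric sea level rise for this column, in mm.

about 230 mm

Layer 1: 1.8 × 270 × 3×10⁻⁴ = 0.14580 m
2.1×10⁻⁴ × 710 × 0.3 = 0.04473 m
1500 × 1.7×10⁻⁴ × 0.14 = 0.03570 m
Δh = 0.14580 + 0.04473 + 0.03570 = 0.22623 m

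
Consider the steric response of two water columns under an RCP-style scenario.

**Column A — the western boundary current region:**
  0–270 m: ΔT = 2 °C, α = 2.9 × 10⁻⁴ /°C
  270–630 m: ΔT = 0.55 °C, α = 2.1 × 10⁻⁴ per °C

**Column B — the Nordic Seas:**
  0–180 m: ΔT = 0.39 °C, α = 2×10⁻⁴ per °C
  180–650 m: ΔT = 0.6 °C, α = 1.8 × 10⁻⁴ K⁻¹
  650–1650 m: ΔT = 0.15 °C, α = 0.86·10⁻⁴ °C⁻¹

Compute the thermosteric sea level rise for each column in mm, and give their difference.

A 0–270 m: 270 × 2.9×10⁻⁴ × 2 = 0.15660 m
A Layer 2: 0.55 × 2.1×10⁻⁴ × 360 = 0.04158 m
A total: 0.19818 m
B 0–180 m: 0.39 × 2×10⁻⁴ × 180 = 0.01404 m
B Layer 2: 470 × 0.6 × 1.8×10⁻⁴ = 0.05076 m
B 650–1650 m: 1000 × 0.86×10⁻⁴ × 0.15 = 0.01290 m
B total: 0.07770 m
Difference: 0.19818 − 0.07770 = 0.12048 m

A: 200 mm; B: 78 mm; difference 120 mm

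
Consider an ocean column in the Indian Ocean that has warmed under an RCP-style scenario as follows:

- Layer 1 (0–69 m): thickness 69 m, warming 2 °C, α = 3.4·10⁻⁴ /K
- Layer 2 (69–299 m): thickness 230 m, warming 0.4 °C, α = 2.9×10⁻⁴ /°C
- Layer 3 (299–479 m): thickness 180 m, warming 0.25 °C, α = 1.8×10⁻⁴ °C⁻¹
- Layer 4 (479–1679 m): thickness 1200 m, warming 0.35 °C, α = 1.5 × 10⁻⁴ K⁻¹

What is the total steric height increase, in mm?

Layer 1: 3.4×10⁻⁴ × 69 × 2 = 0.04692 m
Layer 2: 230 × 2.9×10⁻⁴ × 0.4 = 0.02668 m
Layer 3: 1.8×10⁻⁴ × 180 × 0.25 = 0.00810 m
1.5×10⁻⁴ × 1200 × 0.35 = 0.06300 m
Δh = 0.04692 + 0.02668 + 0.00810 + 0.06300 = 0.14470 m

145 mm of thermosteric rise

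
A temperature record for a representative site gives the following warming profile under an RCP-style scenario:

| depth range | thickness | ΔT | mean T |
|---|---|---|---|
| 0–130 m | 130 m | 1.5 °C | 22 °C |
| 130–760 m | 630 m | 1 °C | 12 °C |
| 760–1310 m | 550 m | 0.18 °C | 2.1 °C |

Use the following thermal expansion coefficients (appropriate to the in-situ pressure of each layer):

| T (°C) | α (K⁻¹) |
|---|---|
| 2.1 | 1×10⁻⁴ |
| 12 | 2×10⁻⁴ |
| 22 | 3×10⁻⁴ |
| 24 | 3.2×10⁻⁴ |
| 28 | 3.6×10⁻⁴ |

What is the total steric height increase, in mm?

190 mm of thermosteric rise

Layer 1 at 22 °C → α = 3×10⁻⁴ K⁻¹
Layer 2 at 12 °C → α = 2×10⁻⁴ K⁻¹
Layer 3 at 2.1 °C → α = 1×10⁻⁴ K⁻¹
130 × 1.5 × 3×10⁻⁴ = 0.05850 m
130–760 m: 1 × 630 × 2×10⁻⁴ = 0.12600 m
Layer 3: 1×10⁻⁴ × 550 × 0.18 = 0.00990 m
Δh = 0.05850 + 0.12600 + 0.00990 = 0.19440 m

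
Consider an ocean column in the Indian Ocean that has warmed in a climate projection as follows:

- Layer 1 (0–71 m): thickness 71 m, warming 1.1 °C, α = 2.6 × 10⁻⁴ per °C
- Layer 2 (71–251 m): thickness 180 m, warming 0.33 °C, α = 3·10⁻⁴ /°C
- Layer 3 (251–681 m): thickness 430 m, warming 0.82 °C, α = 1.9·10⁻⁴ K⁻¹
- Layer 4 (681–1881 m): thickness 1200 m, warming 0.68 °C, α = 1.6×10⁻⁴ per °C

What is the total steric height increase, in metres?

about 0.236 m

0–71 m: 71 × 2.6×10⁻⁴ × 1.1 = 0.020306 m
Layer 2: 180 × 3×10⁻⁴ × 0.33 = 0.01782 m
251–681 m: 430 × 0.82 × 1.9×10⁻⁴ = 0.066994 m
Layer 4: 1.6×10⁻⁴ × 0.68 × 1200 = 0.13056 m
Δh = 0.020306 + 0.01782 + 0.066994 + 0.13056 = 0.23568 m ≈ 0.236 m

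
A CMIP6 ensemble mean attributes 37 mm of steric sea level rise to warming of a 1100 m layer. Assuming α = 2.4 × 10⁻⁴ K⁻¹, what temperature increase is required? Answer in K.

ΔT = Δh/(αH) = 0.037 / (2.4×10⁻⁴ × 1100) ≈ 0.1402 K

ΔT ≈ 0.14 K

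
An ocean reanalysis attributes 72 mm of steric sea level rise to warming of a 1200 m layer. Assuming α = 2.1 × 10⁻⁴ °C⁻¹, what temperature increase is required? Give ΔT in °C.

ΔT = Δh/(αH) = 0.072 / (2.1×10⁻⁴ × 1200) ≈ 0.2857 °C

0.286 °C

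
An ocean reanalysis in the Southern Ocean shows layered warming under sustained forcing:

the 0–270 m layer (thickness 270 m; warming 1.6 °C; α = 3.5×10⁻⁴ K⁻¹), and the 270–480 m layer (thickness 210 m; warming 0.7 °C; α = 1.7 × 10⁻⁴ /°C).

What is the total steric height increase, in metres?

0.176 m

3.5×10⁻⁴ × 270 × 1.6 = 0.15120 m
270–480 m: 1.7×10⁻⁴ × 210 × 0.7 = 0.02499 m
Δh = 0.15120 + 0.02499 = 0.17619 m ≈ 0.176 m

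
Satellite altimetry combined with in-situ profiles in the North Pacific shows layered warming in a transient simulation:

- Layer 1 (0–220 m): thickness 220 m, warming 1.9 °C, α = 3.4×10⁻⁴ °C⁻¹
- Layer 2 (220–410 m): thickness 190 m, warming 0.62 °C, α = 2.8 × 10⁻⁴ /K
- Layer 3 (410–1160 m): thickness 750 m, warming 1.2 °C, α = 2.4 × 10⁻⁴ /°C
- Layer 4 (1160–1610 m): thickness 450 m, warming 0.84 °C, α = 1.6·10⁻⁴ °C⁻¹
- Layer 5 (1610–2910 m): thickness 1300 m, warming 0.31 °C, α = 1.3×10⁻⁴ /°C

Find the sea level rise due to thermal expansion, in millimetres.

Layer 1: 220 × 3.4×10⁻⁴ × 1.9 = 0.14212 m
Layer 2: 190 × 0.62 × 2.8×10⁻⁴ = 0.032984 m
410–1160 m: 2.4×10⁻⁴ × 1.2 × 750 = 0.21600 m
0.84 × 450 × 1.6×10⁻⁴ = 0.06048 m
1.3×10⁻⁴ × 1300 × 0.31 = 0.05239 m
Δh = 0.14212 + 0.032984 + 0.21600 + 0.06048 + 0.05239 = 0.503974 m

about 500 mm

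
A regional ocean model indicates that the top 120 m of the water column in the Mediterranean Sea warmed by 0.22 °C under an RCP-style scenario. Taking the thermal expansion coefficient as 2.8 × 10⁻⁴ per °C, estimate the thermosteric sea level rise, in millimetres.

Δh = αΔT·H = 2.8×10⁻⁴ × 0.22 × 120 = 0.007392 m

7.4 mm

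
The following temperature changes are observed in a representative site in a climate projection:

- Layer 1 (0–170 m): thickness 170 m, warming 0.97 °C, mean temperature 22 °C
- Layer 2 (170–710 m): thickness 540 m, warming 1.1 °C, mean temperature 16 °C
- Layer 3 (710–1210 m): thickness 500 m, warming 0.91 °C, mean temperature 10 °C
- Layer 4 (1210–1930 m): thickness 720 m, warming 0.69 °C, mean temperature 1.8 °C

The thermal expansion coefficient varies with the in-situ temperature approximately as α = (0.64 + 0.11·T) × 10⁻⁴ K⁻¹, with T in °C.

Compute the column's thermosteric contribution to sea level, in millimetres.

310 mm of thermosteric rise

Layer 1: α = (0.64 + 0.11×22)×10⁻⁴ = 3.06×10⁻⁴ K⁻¹
Layer 2: α = (0.64 + 0.11×16)×10⁻⁴ = 2.4×10⁻⁴ K⁻¹
Layer 3: α = (0.64 + 0.11×10)×10⁻⁴ = 1.74×10⁻⁴ K⁻¹
Layer 4: α = (0.64 + 0.11×1.8)×10⁻⁴ = 0.838×10⁻⁴ K⁻¹
170 × 3.06×10⁻⁴ × 0.97 = 0.0504594 m
Layer 2: 2.4×10⁻⁴ × 1.1 × 540 = 0.14256 m
710–1210 m: 500 × 0.91 × 1.74×10⁻⁴ = 0.07917 m
1210–1930 m: 0.838×10⁻⁴ × 0.69 × 720 = 0.04163184 m
Δh = 0.0504594 + 0.14256 + 0.07917 + 0.04163184 = 0.31382124 m ≈ 310 mm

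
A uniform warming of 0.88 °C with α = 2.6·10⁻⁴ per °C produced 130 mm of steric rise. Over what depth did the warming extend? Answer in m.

H = Δh/(αΔT) = 0.13 / (2.6×10⁻⁴ × 0.88) ≈ 568.2 m

570 m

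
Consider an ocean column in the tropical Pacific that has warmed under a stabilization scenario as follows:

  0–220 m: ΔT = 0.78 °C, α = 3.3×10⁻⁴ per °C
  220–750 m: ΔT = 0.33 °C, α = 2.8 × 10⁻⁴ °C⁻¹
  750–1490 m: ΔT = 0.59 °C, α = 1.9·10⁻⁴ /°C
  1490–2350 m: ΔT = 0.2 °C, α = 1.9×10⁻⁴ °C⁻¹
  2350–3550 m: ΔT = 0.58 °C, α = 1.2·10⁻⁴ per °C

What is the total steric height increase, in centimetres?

30.5 cm of thermosteric rise

Layer 1: 3.3×10⁻⁴ × 220 × 0.78 = 0.056628 m
220–750 m: 0.33 × 2.8×10⁻⁴ × 530 = 0.048972 m
750–1490 m: 0.59 × 740 × 1.9×10⁻⁴ = 0.082954 m
1490–2350 m: 860 × 1.9×10⁻⁴ × 0.2 = 0.03268 m
Layer 5: 1200 × 0.58 × 1.2×10⁻⁴ = 0.08352 m
Δh = 0.056628 + 0.048972 + 0.082954 + 0.03268 + 0.08352 = 0.304754 m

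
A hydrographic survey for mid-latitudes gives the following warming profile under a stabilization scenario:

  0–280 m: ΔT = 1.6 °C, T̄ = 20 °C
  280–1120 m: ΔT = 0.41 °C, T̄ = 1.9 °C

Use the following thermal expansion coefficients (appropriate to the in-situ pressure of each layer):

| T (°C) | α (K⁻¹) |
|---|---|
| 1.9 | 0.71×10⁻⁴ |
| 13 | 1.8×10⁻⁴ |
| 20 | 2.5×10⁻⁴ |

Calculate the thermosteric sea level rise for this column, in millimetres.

Layer 1 at 20 °C → α = 2.5×10⁻⁴ K⁻¹
Layer 2 at 1.9 °C → α = 0.71×10⁻⁴ K⁻¹
280 × 1.6 × 2.5×10⁻⁴ = 0.11200 m
Layer 2: 0.41 × 840 × 0.71×10⁻⁴ = 0.0244524 m
Δh = 0.11200 + 0.0244524 = 0.1364524 m

136 mm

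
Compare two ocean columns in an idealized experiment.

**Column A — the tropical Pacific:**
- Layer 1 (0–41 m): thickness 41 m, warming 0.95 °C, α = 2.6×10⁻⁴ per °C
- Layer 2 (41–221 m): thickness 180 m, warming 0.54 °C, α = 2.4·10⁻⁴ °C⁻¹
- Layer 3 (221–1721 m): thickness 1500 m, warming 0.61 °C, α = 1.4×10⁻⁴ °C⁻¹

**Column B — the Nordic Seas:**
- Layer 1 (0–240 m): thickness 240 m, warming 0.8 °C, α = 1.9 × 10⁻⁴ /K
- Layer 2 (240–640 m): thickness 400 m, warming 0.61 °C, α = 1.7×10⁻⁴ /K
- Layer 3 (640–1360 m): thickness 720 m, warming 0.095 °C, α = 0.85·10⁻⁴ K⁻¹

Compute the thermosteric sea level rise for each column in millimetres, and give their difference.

Δh_A ≈ 160 mm, Δh_B ≈ 84 mm; difference ≈ 78 mm

A 0–41 m: 2.6×10⁻⁴ × 0.95 × 41 = 0.010127 m
A 2.4×10⁻⁴ × 180 × 0.54 = 0.023328 m
A 221–1721 m: 0.61 × 1.4×10⁻⁴ × 1500 = 0.12810 m
A total: 0.161555 m
B 0.8 × 240 × 1.9×10⁻⁴ = 0.03648 m
B 240–640 m: 400 × 1.7×10⁻⁴ × 0.61 = 0.04148 m
B 640–1360 m: 720 × 0.85×10⁻⁴ × 0.095 = 0.005814 m
B total: 0.083774 m
Difference: 0.161555 − 0.083774 = 0.077781 m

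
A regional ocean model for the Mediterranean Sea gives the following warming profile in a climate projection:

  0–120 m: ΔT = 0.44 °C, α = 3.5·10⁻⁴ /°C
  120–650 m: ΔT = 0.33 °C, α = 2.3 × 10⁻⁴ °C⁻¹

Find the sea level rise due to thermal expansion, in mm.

Layer 1: 3.5×10⁻⁴ × 0.44 × 120 = 0.01848 m
120–650 m: 2.3×10⁻⁴ × 530 × 0.33 = 0.040227 m
Δh = 0.01848 + 0.040227 = 0.058707 m ≈ 58.7 mm

Δh ≈ 58.7 mm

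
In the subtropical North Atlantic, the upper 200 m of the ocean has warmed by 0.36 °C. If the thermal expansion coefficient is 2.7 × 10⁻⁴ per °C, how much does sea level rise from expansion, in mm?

about 19.4 mm

Δh = αΔT·H = 2.7×10⁻⁴ × 0.36 × 200 = 0.01944 m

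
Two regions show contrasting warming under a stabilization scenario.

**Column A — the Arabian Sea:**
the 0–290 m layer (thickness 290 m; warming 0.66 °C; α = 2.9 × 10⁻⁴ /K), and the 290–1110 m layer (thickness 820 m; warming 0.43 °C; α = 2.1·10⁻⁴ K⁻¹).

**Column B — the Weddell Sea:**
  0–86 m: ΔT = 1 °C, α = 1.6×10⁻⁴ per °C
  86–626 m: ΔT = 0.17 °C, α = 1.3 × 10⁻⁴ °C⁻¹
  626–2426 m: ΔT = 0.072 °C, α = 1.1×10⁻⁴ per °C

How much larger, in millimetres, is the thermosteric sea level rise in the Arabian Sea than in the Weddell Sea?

89.6 mm

A Layer 1: 290 × 0.66 × 2.9×10⁻⁴ = 0.055506 m
A 0.43 × 2.1×10⁻⁴ × 820 = 0.074046 m
A total: 0.129552 m
B 0–86 m: 1 × 86 × 1.6×10⁻⁴ = 0.01376 m
B Layer 2: 540 × 0.17 × 1.3×10⁻⁴ = 0.011934 m
B 0.072 × 1.1×10⁻⁴ × 1800 = 0.014256 m
B total: 0.03995 m
Difference: 0.129552 − 0.03995 = 0.089602 m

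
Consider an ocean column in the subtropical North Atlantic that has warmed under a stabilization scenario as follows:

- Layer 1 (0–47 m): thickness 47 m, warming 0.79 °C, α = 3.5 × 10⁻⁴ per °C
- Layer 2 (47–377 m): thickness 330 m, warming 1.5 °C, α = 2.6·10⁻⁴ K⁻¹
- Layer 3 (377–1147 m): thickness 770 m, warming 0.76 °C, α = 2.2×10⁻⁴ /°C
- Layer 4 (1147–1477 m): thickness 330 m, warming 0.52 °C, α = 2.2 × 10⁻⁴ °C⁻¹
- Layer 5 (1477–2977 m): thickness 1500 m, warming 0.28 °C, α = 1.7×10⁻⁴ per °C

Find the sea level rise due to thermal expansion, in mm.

about 380 mm

0–47 m: 47 × 3.5×10⁻⁴ × 0.79 = 0.0129955 m
47–377 m: 1.5 × 330 × 2.6×10⁻⁴ = 0.12870 m
Layer 3: 2.2×10⁻⁴ × 770 × 0.76 = 0.128744 m
Layer 4: 2.2×10⁻⁴ × 0.52 × 330 = 0.037752 m
Layer 5: 0.28 × 1500 × 1.7×10⁻⁴ = 0.07140 m
Δh = 0.0129955 + 0.12870 + 0.128744 + 0.037752 + 0.07140 = 0.3795915 m ≈ 380 mm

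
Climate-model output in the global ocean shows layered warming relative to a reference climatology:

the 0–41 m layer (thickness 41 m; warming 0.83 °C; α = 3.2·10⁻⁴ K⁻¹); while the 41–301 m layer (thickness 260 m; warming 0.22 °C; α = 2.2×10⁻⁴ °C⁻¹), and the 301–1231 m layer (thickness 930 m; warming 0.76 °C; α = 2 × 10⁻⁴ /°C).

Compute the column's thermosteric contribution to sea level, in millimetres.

160 mm of thermosteric rise

Layer 1: 3.2×10⁻⁴ × 41 × 0.83 = 0.0108896 m
0.22 × 260 × 2.2×10⁻⁴ = 0.012584 m
Layer 3: 930 × 2×10⁻⁴ × 0.76 = 0.14136 m
Δh = 0.0108896 + 0.012584 + 0.14136 = 0.1648336 m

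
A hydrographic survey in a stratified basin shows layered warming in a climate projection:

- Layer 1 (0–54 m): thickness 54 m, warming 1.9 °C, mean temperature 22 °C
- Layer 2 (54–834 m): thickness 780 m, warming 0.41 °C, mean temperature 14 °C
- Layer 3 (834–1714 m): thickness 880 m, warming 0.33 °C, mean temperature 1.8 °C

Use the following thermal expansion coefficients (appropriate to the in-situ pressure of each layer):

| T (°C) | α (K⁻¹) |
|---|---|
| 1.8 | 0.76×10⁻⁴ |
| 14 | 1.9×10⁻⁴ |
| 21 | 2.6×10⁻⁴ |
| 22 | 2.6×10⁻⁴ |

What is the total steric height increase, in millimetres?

Δh ≈ 110 mm

Layer 1 at 22 °C → α = 2.6×10⁻⁴ K⁻¹
Layer 2 at 14 °C → α = 1.9×10⁻⁴ K⁻¹
Layer 3 at 1.8 °C → α = 0.76×10⁻⁴ K⁻¹
Layer 1: 1.9 × 2.6×10⁻⁴ × 54 = 0.026676 m
54–834 m: 0.41 × 780 × 1.9×10⁻⁴ = 0.060762 m
Layer 3: 0.33 × 880 × 0.76×10⁻⁴ = 0.0220704 m
Δh = 0.026676 + 0.060762 + 0.0220704 = 0.1095084 m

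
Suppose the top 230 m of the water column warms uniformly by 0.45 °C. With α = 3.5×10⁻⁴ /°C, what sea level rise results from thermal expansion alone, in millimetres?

36.2 mm

Δh = αΔT·H = 3.5×10⁻⁴ × 0.45 × 230 = 0.036225 m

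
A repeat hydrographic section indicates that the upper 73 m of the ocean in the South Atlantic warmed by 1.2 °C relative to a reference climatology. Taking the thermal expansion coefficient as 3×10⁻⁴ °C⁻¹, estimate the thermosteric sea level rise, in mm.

Δh = αΔT·H = 3×10⁻⁴ × 1.2 × 73 = 0.02628 m

26 mm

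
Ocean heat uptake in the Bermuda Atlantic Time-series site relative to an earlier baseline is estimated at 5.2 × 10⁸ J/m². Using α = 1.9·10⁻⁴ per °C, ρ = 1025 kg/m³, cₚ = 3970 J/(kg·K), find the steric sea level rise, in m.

Δh = αQ/(ρcₚ) = 1.9×10⁻⁴ × 5.2×10⁸ / (1025 × 3970) ≈ 0.02428 m

0.0243 m of thermosteric rise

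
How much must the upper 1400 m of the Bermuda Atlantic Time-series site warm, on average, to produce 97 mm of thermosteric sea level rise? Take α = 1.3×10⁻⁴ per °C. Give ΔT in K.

ΔT = Δh/(αH) = 0.097 / (1.3×10⁻⁴ × 1400) ≈ 0.5330 K

0.533 K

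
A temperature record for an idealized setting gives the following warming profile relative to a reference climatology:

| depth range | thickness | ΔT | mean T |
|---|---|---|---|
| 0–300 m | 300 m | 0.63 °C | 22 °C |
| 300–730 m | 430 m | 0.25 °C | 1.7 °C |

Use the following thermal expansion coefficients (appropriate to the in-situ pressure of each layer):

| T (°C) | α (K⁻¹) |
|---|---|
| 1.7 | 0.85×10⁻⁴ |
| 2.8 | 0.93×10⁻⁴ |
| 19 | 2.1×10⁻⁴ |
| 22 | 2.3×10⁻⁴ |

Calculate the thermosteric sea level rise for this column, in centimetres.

Δh ≈ 5.26 cm

Layer 1 at 22 °C → α = 2.3×10⁻⁴ K⁻¹
Layer 2 at 1.7 °C → α = 0.85×10⁻⁴ K⁻¹
0–300 m: 0.63 × 300 × 2.3×10⁻⁴ = 0.04347 m
0.25 × 430 × 0.85×10⁻⁴ = 0.0091375 m
Δh = 0.04347 + 0.0091375 = 0.0526075 m ≈ 5.26 cm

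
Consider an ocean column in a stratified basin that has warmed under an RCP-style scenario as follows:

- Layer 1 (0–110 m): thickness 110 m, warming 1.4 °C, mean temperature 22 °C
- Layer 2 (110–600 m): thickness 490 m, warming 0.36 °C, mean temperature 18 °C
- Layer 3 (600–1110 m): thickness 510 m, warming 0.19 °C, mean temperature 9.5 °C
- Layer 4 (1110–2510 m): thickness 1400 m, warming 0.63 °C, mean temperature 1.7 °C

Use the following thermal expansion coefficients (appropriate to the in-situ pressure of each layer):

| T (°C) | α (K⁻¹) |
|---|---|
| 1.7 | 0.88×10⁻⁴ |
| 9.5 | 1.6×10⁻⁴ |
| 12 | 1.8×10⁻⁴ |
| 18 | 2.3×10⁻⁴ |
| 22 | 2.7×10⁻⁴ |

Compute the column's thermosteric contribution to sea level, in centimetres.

Δh = 17.5 cm

Layer 1 at 22 °C → α = 2.7×10⁻⁴ K⁻¹
Layer 2 at 18 °C → α = 2.3×10⁻⁴ K⁻¹
Layer 3 at 9.5 °C → α = 1.6×10⁻⁴ K⁻¹
Layer 4 at 1.7 °C → α = 0.88×10⁻⁴ K⁻¹
2.7×10⁻⁴ × 1.4 × 110 = 0.04158 m
490 × 2.3×10⁻⁴ × 0.36 = 0.040572 m
600–1110 m: 1.6×10⁻⁴ × 0.19 × 510 = 0.015504 m
1110–2510 m: 0.88×10⁻⁴ × 0.63 × 1400 = 0.077616 m
Δh = 0.04158 + 0.040572 + 0.015504 + 0.077616 = 0.175272 m ≈ 17.5 cm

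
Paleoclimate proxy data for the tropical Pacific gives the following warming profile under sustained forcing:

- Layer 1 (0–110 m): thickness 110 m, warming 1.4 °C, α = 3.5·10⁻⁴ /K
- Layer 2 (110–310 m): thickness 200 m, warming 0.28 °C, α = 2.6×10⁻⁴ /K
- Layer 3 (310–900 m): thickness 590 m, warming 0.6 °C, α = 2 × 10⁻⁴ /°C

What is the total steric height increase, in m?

Layer 1: 110 × 1.4 × 3.5×10⁻⁴ = 0.05390 m
Layer 2: 2.6×10⁻⁴ × 200 × 0.28 = 0.01456 m
2×10⁻⁴ × 590 × 0.6 = 0.07080 m
Δh = 0.05390 + 0.01456 + 0.07080 = 0.13926 m

about 0.14 m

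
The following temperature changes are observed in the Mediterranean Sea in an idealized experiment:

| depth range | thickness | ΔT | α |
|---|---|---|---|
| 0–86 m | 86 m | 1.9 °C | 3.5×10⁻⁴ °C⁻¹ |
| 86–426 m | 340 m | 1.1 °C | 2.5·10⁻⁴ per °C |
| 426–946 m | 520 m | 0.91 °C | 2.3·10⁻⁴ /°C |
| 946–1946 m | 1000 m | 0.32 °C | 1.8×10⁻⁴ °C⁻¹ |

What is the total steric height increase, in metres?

Δh ≈ 0.32 m

Layer 1: 86 × 3.5×10⁻⁴ × 1.9 = 0.05719 m
86–426 m: 1.1 × 2.5×10⁻⁴ × 340 = 0.09350 m
Layer 3: 520 × 2.3×10⁻⁴ × 0.91 = 0.108836 m
946–1946 m: 0.32 × 1.8×10⁻⁴ × 1000 = 0.05760 m
Δh = 0.05719 + 0.09350 + 0.108836 + 0.05760 = 0.317126 m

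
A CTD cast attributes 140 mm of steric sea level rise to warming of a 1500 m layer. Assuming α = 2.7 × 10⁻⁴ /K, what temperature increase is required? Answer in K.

ΔT = Δh/(αH) = 0.14 / (2.7×10⁻⁴ × 1500) ≈ 0.3457 K

ΔT ≈ 0.35 K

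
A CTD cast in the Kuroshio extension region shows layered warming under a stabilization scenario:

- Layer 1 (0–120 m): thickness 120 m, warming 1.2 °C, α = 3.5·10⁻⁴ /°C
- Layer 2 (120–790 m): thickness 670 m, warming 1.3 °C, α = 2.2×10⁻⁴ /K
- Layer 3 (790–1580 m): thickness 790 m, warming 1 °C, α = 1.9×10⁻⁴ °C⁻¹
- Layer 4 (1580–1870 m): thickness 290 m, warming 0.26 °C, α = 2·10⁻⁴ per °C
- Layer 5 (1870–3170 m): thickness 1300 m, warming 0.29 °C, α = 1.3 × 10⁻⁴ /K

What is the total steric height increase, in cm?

Δh = 46 cm

0–120 m: 3.5×10⁻⁴ × 1.2 × 120 = 0.05040 m
120–790 m: 2.2×10⁻⁴ × 1.3 × 670 = 0.19162 m
790–1580 m: 790 × 1 × 1.9×10⁻⁴ = 0.15010 m
Layer 4: 2×10⁻⁴ × 0.26 × 290 = 0.01508 m
Layer 5: 0.29 × 1.3×10⁻⁴ × 1300 = 0.04901 m
Δh = 0.05040 + 0.19162 + 0.15010 + 0.01508 + 0.04901 = 0.45621 m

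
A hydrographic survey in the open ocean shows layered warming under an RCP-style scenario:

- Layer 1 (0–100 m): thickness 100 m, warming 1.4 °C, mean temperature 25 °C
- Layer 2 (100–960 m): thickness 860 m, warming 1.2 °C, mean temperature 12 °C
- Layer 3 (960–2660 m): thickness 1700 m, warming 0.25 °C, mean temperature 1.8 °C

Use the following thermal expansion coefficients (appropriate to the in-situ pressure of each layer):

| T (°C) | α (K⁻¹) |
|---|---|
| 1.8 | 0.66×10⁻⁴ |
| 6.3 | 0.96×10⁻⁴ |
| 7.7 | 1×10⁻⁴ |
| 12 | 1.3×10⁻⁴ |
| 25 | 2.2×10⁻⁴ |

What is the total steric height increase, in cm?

Δh = 19.3 cm

Layer 1 at 25 °C → α = 2.2×10⁻⁴ K⁻¹
Layer 2 at 12 °C → α = 1.3×10⁻⁴ K⁻¹
Layer 3 at 1.8 °C → α = 0.66×10⁻⁴ K⁻¹
100 × 2.2×10⁻⁴ × 1.4 = 0.03080 m
100–960 m: 1.3×10⁻⁴ × 1.2 × 860 = 0.13416 m
0.25 × 1700 × 0.66×10⁻⁴ = 0.02805 m
Δh = 0.03080 + 0.13416 + 0.02805 = 0.19301 m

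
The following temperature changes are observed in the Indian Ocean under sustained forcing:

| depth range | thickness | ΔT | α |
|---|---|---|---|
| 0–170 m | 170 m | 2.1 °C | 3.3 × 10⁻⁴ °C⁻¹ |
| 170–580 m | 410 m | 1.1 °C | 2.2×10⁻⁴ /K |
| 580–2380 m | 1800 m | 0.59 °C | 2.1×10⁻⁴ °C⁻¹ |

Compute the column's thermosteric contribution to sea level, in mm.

170 × 3.3×10⁻⁴ × 2.1 = 0.11781 m
410 × 1.1 × 2.2×10⁻⁴ = 0.09922 m
580–2380 m: 1800 × 0.59 × 2.1×10⁻⁴ = 0.22302 m
Δh = 0.11781 + 0.09922 + 0.22302 = 0.44005 m

440 mm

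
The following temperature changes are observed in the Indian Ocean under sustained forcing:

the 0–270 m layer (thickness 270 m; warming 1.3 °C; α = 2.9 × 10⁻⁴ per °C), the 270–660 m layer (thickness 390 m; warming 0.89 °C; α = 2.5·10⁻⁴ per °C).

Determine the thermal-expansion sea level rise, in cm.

Layer 1: 2.9×10⁻⁴ × 1.3 × 270 = 0.10179 m
270–660 m: 390 × 0.89 × 2.5×10⁻⁴ = 0.086775 m
Δh = 0.10179 + 0.086775 = 0.188565 m

Δh = 18.9 cm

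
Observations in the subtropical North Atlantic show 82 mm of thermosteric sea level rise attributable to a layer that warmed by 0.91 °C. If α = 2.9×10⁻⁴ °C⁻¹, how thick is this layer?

about 311 m

H = Δh/(αΔT) = 0.082 / (2.9×10⁻⁴ × 0.91) ≈ 310.7 m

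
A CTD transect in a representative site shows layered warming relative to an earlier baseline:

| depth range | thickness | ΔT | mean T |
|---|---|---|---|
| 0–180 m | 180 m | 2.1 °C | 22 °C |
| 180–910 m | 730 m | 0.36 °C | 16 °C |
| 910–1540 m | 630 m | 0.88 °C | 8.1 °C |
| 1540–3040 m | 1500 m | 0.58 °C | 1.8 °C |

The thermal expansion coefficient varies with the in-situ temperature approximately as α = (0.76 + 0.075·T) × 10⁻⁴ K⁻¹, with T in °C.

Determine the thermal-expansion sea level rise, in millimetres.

Layer 1: α = (0.76 + 0.075×22)×10⁻⁴ = 2.41×10⁻⁴ K⁻¹
Layer 2: α = (0.76 + 0.075×16)×10⁻⁴ = 1.96×10⁻⁴ K⁻¹
Layer 3: α = (0.76 + 0.075×8.1)×10⁻⁴ = 1.3675×10⁻⁴ K⁻¹
Layer 4: α = (0.76 + 0.075×1.8)×10⁻⁴ = 0.895×10⁻⁴ K⁻¹
Layer 1: 180 × 2.41×10⁻⁴ × 2.1 = 0.091098 m
180–910 m: 0.36 × 730 × 1.96×10⁻⁴ = 0.0515088 m
0.88 × 630 × 1.3675×10⁻⁴ = 0.0758142 m
Layer 4: 0.895×10⁻⁴ × 1500 × 0.58 = 0.077865 m
Δh = 0.091098 + 0.0515088 + 0.0758142 + 0.077865 = 0.296286 m ≈ 296 mm

Δh ≈ 296 mm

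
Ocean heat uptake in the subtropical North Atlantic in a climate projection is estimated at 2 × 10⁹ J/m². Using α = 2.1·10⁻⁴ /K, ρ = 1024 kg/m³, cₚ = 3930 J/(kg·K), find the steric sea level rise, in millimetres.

Δh = 104 mm

Δh = αQ/(ρcₚ) = 2.1×10⁻⁴ × 2×10⁹ / (1024 × 3930) ≈ 0.10437 m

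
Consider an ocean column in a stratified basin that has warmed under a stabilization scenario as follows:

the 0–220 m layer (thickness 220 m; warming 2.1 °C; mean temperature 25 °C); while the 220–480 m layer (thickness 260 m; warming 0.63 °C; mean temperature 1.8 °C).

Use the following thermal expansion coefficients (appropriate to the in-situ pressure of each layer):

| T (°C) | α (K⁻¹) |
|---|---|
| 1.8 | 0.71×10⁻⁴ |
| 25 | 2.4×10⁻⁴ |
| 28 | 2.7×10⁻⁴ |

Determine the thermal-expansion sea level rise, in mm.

Layer 1 at 25 °C → α = 2.4×10⁻⁴ K⁻¹
Layer 2 at 1.8 °C → α = 0.71×10⁻⁴ K⁻¹
Layer 1: 2.4×10⁻⁴ × 2.1 × 220 = 0.11088 m
220–480 m: 0.63 × 0.71×10⁻⁴ × 260 = 0.0116298 m
Δh = 0.11088 + 0.0116298 = 0.1225098 m ≈ 123 mm

Δh ≈ 123 mm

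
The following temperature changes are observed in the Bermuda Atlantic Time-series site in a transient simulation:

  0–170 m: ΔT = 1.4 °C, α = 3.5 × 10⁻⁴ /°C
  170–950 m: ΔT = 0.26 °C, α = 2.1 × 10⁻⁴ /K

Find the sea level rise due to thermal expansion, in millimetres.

Δh ≈ 126 mm

Layer 1: 3.5×10⁻⁴ × 1.4 × 170 = 0.08330 m
170–950 m: 2.1×10⁻⁴ × 0.26 × 780 = 0.042588 m
Δh = 0.08330 + 0.042588 = 0.125888 m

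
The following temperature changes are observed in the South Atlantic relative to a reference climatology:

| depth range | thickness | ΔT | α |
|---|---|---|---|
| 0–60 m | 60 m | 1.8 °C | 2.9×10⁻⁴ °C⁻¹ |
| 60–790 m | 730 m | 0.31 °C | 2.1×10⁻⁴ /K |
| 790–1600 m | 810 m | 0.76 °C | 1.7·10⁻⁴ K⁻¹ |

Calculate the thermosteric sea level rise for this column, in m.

Δh ≈ 0.18 m

0–60 m: 1.8 × 60 × 2.9×10⁻⁴ = 0.03132 m
60–790 m: 730 × 0.31 × 2.1×10⁻⁴ = 0.047523 m
790–1600 m: 0.76 × 1.7×10⁻⁴ × 810 = 0.104652 m
Δh = 0.03132 + 0.047523 + 0.104652 = 0.183495 m ≈ 0.18 m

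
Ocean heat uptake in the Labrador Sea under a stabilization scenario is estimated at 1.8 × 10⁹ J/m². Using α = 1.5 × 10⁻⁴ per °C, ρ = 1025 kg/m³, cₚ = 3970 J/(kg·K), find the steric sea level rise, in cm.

Δh = αQ/(ρcₚ) = 1.5×10⁻⁴ × 1.8×10⁹ / (1025 × 3970) ≈ 0.066351 m

Δh = 6.64 cm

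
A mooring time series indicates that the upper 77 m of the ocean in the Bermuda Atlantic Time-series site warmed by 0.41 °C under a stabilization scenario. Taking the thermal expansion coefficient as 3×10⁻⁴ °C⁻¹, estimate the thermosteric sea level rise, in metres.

0.00947 m

Δh = αΔT·H = 3×10⁻⁴ × 0.41 × 77 = 0.009471 m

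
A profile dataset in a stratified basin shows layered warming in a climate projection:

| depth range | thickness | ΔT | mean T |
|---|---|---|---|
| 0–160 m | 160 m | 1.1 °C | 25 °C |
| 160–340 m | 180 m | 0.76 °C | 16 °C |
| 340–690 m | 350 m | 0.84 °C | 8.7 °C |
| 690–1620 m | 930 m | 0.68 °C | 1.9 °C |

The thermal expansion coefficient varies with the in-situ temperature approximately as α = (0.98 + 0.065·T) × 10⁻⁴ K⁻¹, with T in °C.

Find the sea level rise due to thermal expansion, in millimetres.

about 190 mm

Layer 1: α = (0.98 + 0.065×25)×10⁻⁴ = 2.605×10⁻⁴ K⁻¹
Layer 2: α = (0.98 + 0.065×16)×10⁻⁴ = 2.02×10⁻⁴ K⁻¹
Layer 3: α = (0.98 + 0.065×8.7)×10⁻⁴ = 1.5455×10⁻⁴ K⁻¹
Layer 4: α = (0.98 + 0.065×1.9)×10⁻⁴ = 1.1035×10⁻⁴ K⁻¹
Layer 1: 160 × 2.605×10⁻⁴ × 1.1 = 0.045848 m
Layer 2: 2.02×10⁻⁴ × 0.76 × 180 = 0.0276336 m
340–690 m: 350 × 1.5455×10⁻⁴ × 0.84 = 0.0454377 m
930 × 1.1035×10⁻⁴ × 0.68 = 0.06978534 m
Δh = 0.045848 + 0.0276336 + 0.0454377 + 0.06978534 = 0.18870464 m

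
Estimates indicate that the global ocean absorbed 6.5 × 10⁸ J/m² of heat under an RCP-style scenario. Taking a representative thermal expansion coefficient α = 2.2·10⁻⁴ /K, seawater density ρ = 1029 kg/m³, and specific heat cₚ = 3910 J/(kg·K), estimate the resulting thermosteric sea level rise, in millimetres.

36 mm of thermosteric rise

Δh = αQ/(ρcₚ) = 2.2×10⁻⁴ × 6.5×10⁸ / (1029 × 3910) ≈ 0.035542 m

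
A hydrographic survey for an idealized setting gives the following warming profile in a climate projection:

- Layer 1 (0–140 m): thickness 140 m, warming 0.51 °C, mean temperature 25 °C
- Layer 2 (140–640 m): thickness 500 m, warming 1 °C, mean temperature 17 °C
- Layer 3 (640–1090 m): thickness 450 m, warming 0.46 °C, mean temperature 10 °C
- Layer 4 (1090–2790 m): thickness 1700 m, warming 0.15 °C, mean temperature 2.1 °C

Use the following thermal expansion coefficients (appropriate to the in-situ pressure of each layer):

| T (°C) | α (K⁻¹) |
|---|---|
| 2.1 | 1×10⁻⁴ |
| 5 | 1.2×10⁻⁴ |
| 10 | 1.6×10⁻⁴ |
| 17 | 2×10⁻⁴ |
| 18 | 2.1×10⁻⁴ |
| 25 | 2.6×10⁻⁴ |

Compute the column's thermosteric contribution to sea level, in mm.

177 mm

Layer 1 at 25 °C → α = 2.6×10⁻⁴ K⁻¹
Layer 2 at 17 °C → α = 2×10⁻⁴ K⁻¹
Layer 3 at 10 °C → α = 1.6×10⁻⁴ K⁻¹
Layer 4 at 2.1 °C → α = 1×10⁻⁴ K⁻¹
Layer 1: 140 × 2.6×10⁻⁴ × 0.51 = 0.018564 m
2×10⁻⁴ × 500 × 1 = 0.10000 m
450 × 1.6×10⁻⁴ × 0.46 = 0.03312 m
1090–2790 m: 0.15 × 1700 × 1×10⁻⁴ = 0.02550 m
Δh = 0.018564 + 0.10000 + 0.03312 + 0.02550 = 0.177184 m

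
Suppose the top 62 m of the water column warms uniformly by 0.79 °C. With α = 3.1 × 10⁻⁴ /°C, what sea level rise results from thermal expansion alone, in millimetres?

15.2 mm of thermosteric rise

Δh = αΔT·H = 3.1×10⁻⁴ × 0.79 × 62 = 0.0151838 m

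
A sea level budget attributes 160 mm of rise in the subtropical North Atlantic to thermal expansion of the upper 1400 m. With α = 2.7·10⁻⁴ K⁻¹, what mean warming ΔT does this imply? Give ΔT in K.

about 0.42 K

ΔT = Δh/(αH) = 0.16 / (2.7×10⁻⁴ × 1400) ≈ 0.4233 K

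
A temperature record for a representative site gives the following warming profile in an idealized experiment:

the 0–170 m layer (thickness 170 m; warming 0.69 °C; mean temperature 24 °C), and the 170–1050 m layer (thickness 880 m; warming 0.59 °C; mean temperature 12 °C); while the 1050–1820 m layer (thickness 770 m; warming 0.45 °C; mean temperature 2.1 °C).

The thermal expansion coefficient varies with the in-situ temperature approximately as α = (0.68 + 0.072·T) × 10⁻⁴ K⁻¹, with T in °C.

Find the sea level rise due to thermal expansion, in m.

Layer 1: α = (0.68 + 0.072×24)×10⁻⁴ = 2.408×10⁻⁴ K⁻¹
Layer 2: α = (0.68 + 0.072×12)×10⁻⁴ = 1.544×10⁻⁴ K⁻¹
Layer 3: α = (0.68 + 0.072×2.1)×10⁻⁴ = 0.8312×10⁻⁴ K⁻¹
Layer 1: 2.408×10⁻⁴ × 0.69 × 170 = 0.02824584 m
Layer 2: 880 × 0.59 × 1.544×10⁻⁴ = 0.08016448 m
1050–1820 m: 770 × 0.8312×10⁻⁴ × 0.45 = 0.02880108 m
Δh = 0.02824584 + 0.08016448 + 0.02880108 = 0.1372114 m ≈ 0.137 m

Δh = 0.137 m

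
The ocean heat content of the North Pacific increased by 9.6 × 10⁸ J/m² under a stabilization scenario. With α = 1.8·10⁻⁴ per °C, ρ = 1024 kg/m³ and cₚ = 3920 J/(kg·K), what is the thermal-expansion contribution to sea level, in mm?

Δh = αQ/(ρcₚ) = 1.8×10⁻⁴ × 9.6×10⁸ / (1024 × 3920) ≈ 0.043048 m

Δh ≈ 43.0 mm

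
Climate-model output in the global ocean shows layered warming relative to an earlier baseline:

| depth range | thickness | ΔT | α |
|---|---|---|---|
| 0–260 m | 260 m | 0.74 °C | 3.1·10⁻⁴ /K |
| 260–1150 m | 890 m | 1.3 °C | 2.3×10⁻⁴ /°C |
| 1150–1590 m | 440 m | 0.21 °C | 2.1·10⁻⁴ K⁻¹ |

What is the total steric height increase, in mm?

0.74 × 3.1×10⁻⁴ × 260 = 0.059644 m
260–1150 m: 2.3×10⁻⁴ × 890 × 1.3 = 0.26611 m
Layer 3: 440 × 0.21 × 2.1×10⁻⁴ = 0.019404 m
Δh = 0.059644 + 0.26611 + 0.019404 = 0.345158 m ≈ 345 mm

about 345 mm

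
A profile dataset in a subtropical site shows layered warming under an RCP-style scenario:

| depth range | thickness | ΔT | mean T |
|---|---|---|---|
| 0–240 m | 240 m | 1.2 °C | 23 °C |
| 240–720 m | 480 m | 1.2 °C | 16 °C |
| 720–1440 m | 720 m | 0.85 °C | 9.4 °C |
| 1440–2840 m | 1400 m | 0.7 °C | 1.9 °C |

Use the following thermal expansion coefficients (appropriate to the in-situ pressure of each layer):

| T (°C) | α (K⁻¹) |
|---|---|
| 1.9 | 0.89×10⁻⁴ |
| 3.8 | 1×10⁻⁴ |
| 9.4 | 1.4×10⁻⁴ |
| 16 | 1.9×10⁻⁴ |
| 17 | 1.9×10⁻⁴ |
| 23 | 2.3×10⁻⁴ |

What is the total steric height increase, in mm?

349 mm

Layer 1 at 23 °C → α = 2.3×10⁻⁴ K⁻¹
Layer 2 at 16 °C → α = 1.9×10⁻⁴ K⁻¹
Layer 3 at 9.4 °C → α = 1.4×10⁻⁴ K⁻¹
Layer 4 at 1.9 °C → α = 0.89×10⁻⁴ K⁻¹
0–240 m: 240 × 1.2 × 2.3×10⁻⁴ = 0.06624 m
1.9×10⁻⁴ × 480 × 1.2 = 0.10944 m
Layer 3: 0.85 × 1.4×10⁻⁴ × 720 = 0.08568 m
Layer 4: 0.7 × 0.89×10⁻⁴ × 1400 = 0.08722 m
Δh = 0.06624 + 0.10944 + 0.08568 + 0.08722 = 0.34858 m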